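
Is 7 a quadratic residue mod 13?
By Euler's criterion: 7^{6} ≡ 12 mod 13. Since this equals -1 (≡ 12), 7 is not a QR.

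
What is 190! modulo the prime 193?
(192)! = (190)! × (191) × (192) ≡ -1 (mod 193). So (190)! ≡ -1 × [(192)(191)]^(-1) ≡ 96 (mod 193)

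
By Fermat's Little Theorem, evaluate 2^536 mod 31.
By Fermat: 2^{30} ≡ 1 mod 31. 536 ≡ 26 mod 30. So 2^{536} ≡ 2^{26} ≡ 2 mod 31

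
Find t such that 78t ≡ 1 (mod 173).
Since 173 is prime, by Fermat 78^(-1) ≡ 78^{171} ≡ 122 (mod 173). Verify: 78 × 122 = 9516 ≡ 1 (mod 173)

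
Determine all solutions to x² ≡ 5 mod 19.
The square roots of 5 mod 19 are 9 and 10. Verify: 9² = 81 ≡ 5 mod 19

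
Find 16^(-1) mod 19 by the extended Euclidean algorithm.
Extended GCD: 16(6) + 19(-5) = 1. So 16^(-1) ≡ 6 mod 19. Verify: 16 × 6 = 96 ≡ 1 mod 19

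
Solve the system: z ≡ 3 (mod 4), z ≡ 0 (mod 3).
M = 4 × 3 = 12. M₁ = 3, y₁ ≡ 3 (mod 4). M₂ = 4, y₂ ≡ 1 (mod 3). z = 3×3×3 + 0×4×1 ≡ 3 (mod 12)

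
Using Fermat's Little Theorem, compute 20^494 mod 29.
By Fermat: 20^{28} ≡ 1 mod 29. 494 ≡ 18 mod 28. So 20^{494} ≡ 20^{18} ≡ 7 mod 29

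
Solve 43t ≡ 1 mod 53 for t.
Since 53 is prime, by Fermat 43^(-1) ≡ 43^{51} ≡ 37 mod 53. Verify: 43 × 37 = 1591 ≡ 1 mod 53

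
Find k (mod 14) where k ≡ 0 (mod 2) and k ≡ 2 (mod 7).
M = 2 × 7 = 14. M₁ = 7, y₁ ≡ 1 (mod 2). M₂ = 2, y₂ ≡ 4 (mod 7). k = 0×7×1 + 2×2×4 ≡ 2 (mod 14)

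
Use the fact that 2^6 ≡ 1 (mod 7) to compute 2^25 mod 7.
By Fermat: 2^{6} ≡ 1 (mod 7). 25 = 4×6 + 1. So 2^{25} ≡ 2^{1} ≡ 2 (mod 7)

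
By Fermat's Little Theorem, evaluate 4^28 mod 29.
By Fermat's Little Theorem, 4^{28} ≡ 1 (mod 29) since 29 is prime and gcd(4, 29) = 1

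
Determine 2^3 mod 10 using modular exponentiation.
2^{3} = 8 ≡ 8 (mod 10)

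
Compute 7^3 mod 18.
7^{3} = 343 ≡ 1 (mod 18)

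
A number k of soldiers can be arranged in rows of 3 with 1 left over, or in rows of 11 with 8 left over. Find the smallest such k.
M = 3 × 11 = 33. M₁ = 11, y₁ ≡ 2 (mod 3). M₂ = 3, y₂ ≡ 4 (mod 11). k = 1×11×2 + 8×3×4 ≡ 19 (mod 33)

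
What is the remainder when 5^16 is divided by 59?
By repeated squaring (mod 59): 5^{1}≡5, 5^{2}≡25, 5^{4}≡35, 5^{8}≡45, 5^{16}≡19. So 5^{16} ≡ 19 (mod 59)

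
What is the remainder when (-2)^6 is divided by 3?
Using Fermat: (-2)^{2} ≡ 1 (mod 3). 6 ≡ 0 (mod 2). So (-2)^{6} ≡ (-2)^{0} ≡ 1 (mod 3)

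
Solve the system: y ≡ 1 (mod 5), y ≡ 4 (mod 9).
M = 5 × 9 = 45. M₁ = 9, y₁ ≡ 4 (mod 5). M₂ = 5, y₂ ≡ 2 (mod 9). y = 1×9×4 + 4×5×2 ≡ 31 (mod 45)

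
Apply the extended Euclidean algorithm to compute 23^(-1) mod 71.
Extended GCD: 23(34) + 71(-11) = 1. So 23^(-1) ≡ 34 (mod 71). Verify: 23 × 34 = 782 ≡ 1 (mod 71)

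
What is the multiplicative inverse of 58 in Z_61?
Since 61 is prime, by Fermat 58^(-1) ≡ 58^{59} ≡ 20 (mod 61). Verify: 58 × 20 = 1160 ≡ 1 (mod 61)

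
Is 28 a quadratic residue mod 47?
By Euler's criterion: 28^{23} ≡ 1 (mod 47). Since this equals 1, 28 is a QR.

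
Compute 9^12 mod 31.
By repeated squaring (mod 31): 9^{1}≡9, 9^{2}≡19, 9^{4}≡20, 9^{8}≡28. Then 9^{12} = 9^{8+4} ≡ 28 × 20 ≡ 2 (mod 31)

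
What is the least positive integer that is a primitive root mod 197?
g = 2. For each prime q|196: 2^{98}≡196, 2^{28}≡104, none ≡ 1, so ord_197(2) = 196 and 2 is a primitive root.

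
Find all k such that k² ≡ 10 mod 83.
The square roots of 10 mod 83 are 33 and 50. Verify: 33² = 1089 ≡ 10 mod 83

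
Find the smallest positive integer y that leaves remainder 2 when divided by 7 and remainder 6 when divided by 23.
M = 7 × 23 = 161. M₁ = 23, y₁ ≡ 4 (mod 7). M₂ = 7, y₂ ≡ 10 (mod 23). y = 2×23×4 + 6×7×10 ≡ 121 (mod 161)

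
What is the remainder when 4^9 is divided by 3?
Using Fermat: 4^{2} ≡ 1 mod 3. 9 ≡ 1 mod 2. So 4^{9} ≡ 4^{1} ≡ 1 mod 3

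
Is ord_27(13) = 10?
Powers of 13 mod 27: 13^1≡13, 13^2≡7, 13^3≡10, 13^4≡22, 13^5≡16, 13^6≡19, 13^7≡4, 13^8≡25, 13^9≡1. Already 13^9≡1, so the order is 9 < 10. No, the actual order is 9.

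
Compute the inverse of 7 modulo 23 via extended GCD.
Extended GCD: 7(10) + 23(-3) = 1. So 7^(-1) ≡ 10 mod 23. Verify: 7 × 10 = 70 ≡ 1 mod 23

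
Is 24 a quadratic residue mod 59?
By Euler's criterion: 24^{29} ≡ 58 mod 59. Since this equals -1 (≡ 58), 24 is not a QR.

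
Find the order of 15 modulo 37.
Powers of 15 mod 37: 15^1≡15, 15^2≡3, 15^3≡8, 15^4≡9, 15^5≡24, 15^6≡27, 15^7≡35, 15^8≡7, 15^9≡31, 15^10≡21, 15^11≡19, 15^12≡26, 15^13≡20, 15^14≡4, 15^15≡23, 15^16≡12, 15^17≡32, 15^18≡36, 15^19≡22, 15^20≡34, 15^21≡29, 15^22≡28, 15^23≡13, 15^24≡10, 15^25≡2, 15^26≡30, 15^27≡6, 15^28≡16, 15^29≡18, 15^30≡11, 15^31≡17, 15^32≡33, 15^33≡14, 15^34≡25, 15^35≡5, 15^36≡1. ord_37(15) = 36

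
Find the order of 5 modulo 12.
Powers of 5 mod 12: 5^1≡5, 5^2≡1. So the order of 5 is 2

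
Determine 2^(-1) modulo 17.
Since 17 is prime, by Fermat 2^(-1) ≡ 2^{15} ≡ 9 mod 17. Verify: 2 × 9 = 18 ≡ 1 mod 17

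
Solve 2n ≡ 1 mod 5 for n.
Since 5 is prime, by Fermat 2^(-1) ≡ 2^{3} ≡ 3 mod 5. Verify: 2 × 3 = 6 ≡ 1 mod 5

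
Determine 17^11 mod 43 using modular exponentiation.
By repeated squaring mod 43: 17^{1}≡17, 17^{2}≡31, 17^{4}≡15, 17^{8}≡10. Then 17^{11} = 17^{8+2+1} ≡ 10 × 31 × 17 ≡ 24 mod 43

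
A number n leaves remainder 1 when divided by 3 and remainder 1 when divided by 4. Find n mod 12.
M = 3 × 4 = 12. M₁ = 4, y₁ ≡ 1 mod 3. M₂ = 3, y₂ ≡ 3 mod 4. n = 1×4×1 + 1×3×3 ≡ 1 mod 12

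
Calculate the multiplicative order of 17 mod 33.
Powers of 17 mod 33: 17^1≡17, 17^2≡25, 17^3≡29, 17^4≡31, 17^5≡32, 17^6≡16, 17^7≡8, 17^8≡4, 17^9≡2, 17^10≡1. Order = 10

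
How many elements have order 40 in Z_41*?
A prime p has φ(p-1) primitive roots; here φ(40) = 16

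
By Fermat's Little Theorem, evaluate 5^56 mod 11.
By Fermat: 5^{10} ≡ 1 mod 11. 56 = 5×10 + 6. So 5^{56} ≡ 5^{6} ≡ 5 mod 11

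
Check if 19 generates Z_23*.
ord_23(19) divides 22. For each prime q|22: 19^{11}≡22, 19^{2}≡16, none ≡ 1. So 19 has order 22 and is a primitive root mod 23.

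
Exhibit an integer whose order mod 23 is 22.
5 has order 22 mod 23 since 5^{22} ≡ 1 mod 23 and no smaller power works.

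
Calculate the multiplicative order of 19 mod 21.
Powers of 19 mod 21: 19^1≡19, 19^2≡4, 19^3≡13, 19^4≡16, 19^5≡10, 19^6≡1. Order = 6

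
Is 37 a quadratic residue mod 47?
By Euler's criterion: 37^{23} ≡ 1 (mod 47). Since this equals 1, 37 is a QR.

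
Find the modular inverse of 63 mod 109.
Since 109 is prime, by Fermat 63^(-1) ≡ 63^{107} ≡ 45 mod 109. Verify: 63 × 45 = 2835 ≡ 1 mod 109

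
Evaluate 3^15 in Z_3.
By repeated squaring mod 3: 3^{1}≡0, 3^{2}≡0, 3^{4}≡0, 3^{8}≡0. Then 3^{15} = 3^{8+4+2+1} ≡ 0 × 0 × 0 × 0 ≡ 0 mod 3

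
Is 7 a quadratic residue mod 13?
By Euler's criterion: 7^{6} ≡ 12 mod 13. Since this equals -1 (≡ 12), 7 is not a QR.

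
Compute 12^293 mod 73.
Using Fermat: 12^{72} ≡ 1 mod 73. 293 ≡ 5 mod 72. So 12^{293} ≡ 12^{5} ≡ 48 mod 73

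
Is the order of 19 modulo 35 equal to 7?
Powers of 19 mod 35: 19^1≡19, 19^2≡11, 19^3≡34, 19^4≡16, 19^5≡24, 19^6≡1. Already 19^6≡1, so the order is 6 < 7. No, the actual order is 6.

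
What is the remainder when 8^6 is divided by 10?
By repeated squaring mod 10: 8^{1}≡8, 8^{2}≡4, 8^{4}≡6. Then 8^{6} = 8^{4+2} ≡ 6 × 4 ≡ 4 mod 10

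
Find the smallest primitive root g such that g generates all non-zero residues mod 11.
g = 2. For each prime q|10: 2^{5}≡10, 2^{2}≡4, none ≡ 1, so ord_11(2) = 10 and 2 is a primitive root.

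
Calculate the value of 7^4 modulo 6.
7^{4} = 2401 ≡ 1 (mod 6)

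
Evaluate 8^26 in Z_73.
By repeated squaring (mod 73): 8^{1}≡8, 8^{2}≡64, 8^{4}≡8, 8^{8}≡64, 8^{16}≡8. Then 8^{26} = 8^{16+8+2} ≡ 8 × 64 × 64 ≡ 64 (mod 73)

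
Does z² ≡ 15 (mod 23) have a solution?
By Euler's criterion: 15^{11} ≡ 22 (mod 23). Since this equals -1 (≡ 22), 15 is not a QR.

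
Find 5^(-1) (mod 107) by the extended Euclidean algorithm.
Extended GCD: 5(43) + 107(-2) = 1. So 5^(-1) ≡ 43 (mod 107). Verify: 5 × 43 = 215 ≡ 1 (mod 107)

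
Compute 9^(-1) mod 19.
Since 19 is prime, by Fermat 9^(-1) ≡ 9^{17} ≡ 17 mod 19. Verify: 9 × 17 = 153 ≡ 1 mod 19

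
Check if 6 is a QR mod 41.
By Euler's criterion: 6^{20} ≡ 40 (mod 41). Since this equals -1 (≡ 40), 6 is not a QR.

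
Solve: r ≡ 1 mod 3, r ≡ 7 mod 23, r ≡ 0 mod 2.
M = 3 × 23 × 2 = 138. M₁ = 46, y₁ ≡ 1 mod 3. M₂ = 6, y₂ ≡ 4 mod 23. M₃ = 69, y₃ ≡ 1 mod 2. r = 1×46×1 + 7×6×4 + 0×69×1 ≡ 76 mod 138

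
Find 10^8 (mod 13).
By repeated squaring (mod 13): 10^{1}≡10, 10^{2}≡9, 10^{4}≡3, 10^{8}≡9. So 10^{8} ≡ 9 (mod 13)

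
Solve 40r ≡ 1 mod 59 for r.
Since 59 is prime, by Fermat 40^(-1) ≡ 40^{57} ≡ 31 mod 59. Verify: 40 × 31 = 1240 ≡ 1 mod 59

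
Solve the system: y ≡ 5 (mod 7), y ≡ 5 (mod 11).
M = 7 × 11 = 77. M₁ = 11, y₁ ≡ 2 (mod 7). M₂ = 7, y₂ ≡ 8 (mod 11). y = 5×11×2 + 5×7×8 ≡ 5 (mod 77)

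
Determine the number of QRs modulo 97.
Exactly half the non-zero residues mod a prime are QRs: (97-1)/2 = 48.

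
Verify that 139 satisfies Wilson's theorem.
(138)! mod 139 = 138. Since this equals -1 mod 139, Wilson confirms 139 is prime.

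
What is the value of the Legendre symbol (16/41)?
(16/41) = 16^{20} mod 41 = 1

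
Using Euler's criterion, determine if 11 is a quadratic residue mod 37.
By Euler's criterion: 11^{18} ≡ 1 mod 37. Since this equals 1, 11 is a QR.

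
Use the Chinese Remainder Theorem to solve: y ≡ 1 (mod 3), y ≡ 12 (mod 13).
M = 3 × 13 = 39. M₁ = 13, y₁ ≡ 1 (mod 3). M₂ = 3, y₂ ≡ 9 (mod 13). y = 1×13×1 + 12×3×9 ≡ 25 (mod 39)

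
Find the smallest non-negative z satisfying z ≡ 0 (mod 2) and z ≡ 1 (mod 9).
M = 2 × 9 = 18. M₁ = 9, y₁ ≡ 1 (mod 2). M₂ = 2, y₂ ≡ 5 (mod 9). z = 0×9×1 + 1×2×5 ≡ 10 (mod 18)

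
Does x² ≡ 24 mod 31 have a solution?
By Euler's criterion: 24^{15} ≡ 30 mod 31. Since this equals -1 (≡ 30), 24 is not a QR.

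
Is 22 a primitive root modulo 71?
ord_71(22) divides 70. For each prime q|70: 22^{35}≡70, 22^{14}≡5, 22^{10}≡37, none ≡ 1. So 22 has order 70 and is a primitive root mod 71.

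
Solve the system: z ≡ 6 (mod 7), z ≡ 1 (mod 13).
M = 7 × 13 = 91. M₁ = 13, y₁ ≡ 6 (mod 7). M₂ = 7, y₂ ≡ 2 (mod 13). z = 6×13×6 + 1×7×2 ≡ 27 (mod 91)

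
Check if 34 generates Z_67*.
ord_67(34) divides 66. For each prime q|66: 34^{33}≡66, 34^{22}≡29, 34^{6}≡22, none ≡ 1. So 34 has order 66 and is a primitive root mod 67.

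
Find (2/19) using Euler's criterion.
(2/19) = 2^{9} mod 19 = -1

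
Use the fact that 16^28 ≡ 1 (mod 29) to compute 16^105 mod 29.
By Fermat: 16^{28} ≡ 1 (mod 29). 105 = 3×28 + 21. So 16^{105} ≡ 16^{21} ≡ 1 (mod 29)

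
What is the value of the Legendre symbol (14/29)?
(14/29) = 14^{14} mod 29 = -1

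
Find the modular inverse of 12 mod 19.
Since 19 is prime, by Fermat 12^(-1) ≡ 12^{17} ≡ 8 (mod 19). Verify: 12 × 8 = 96 ≡ 1 (mod 19)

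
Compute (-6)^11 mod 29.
By repeated squaring (mod 29): (-6)^{1}≡23, (-6)^{2}≡7, (-6)^{4}≡20, (-6)^{8}≡23. Then (-6)^{11} = (-6)^{8+2+1} ≡ 23 × 7 × 23 ≡ 20 (mod 29)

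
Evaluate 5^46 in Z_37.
Using Fermat: 5^{36} ≡ 1 mod 37. 46 ≡ 10 mod 36. So 5^{46} ≡ 5^{10} ≡ 30 mod 37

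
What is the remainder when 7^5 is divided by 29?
By repeated squaring mod 29: 7^{1}≡7, 7^{2}≡20, 7^{4}≡23. Then 7^{5} = 7^{4+1} ≡ 23 × 7 ≡ 16 mod 29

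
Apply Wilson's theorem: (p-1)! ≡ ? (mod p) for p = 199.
By Wilson's theorem, (198)! ≡ -1 ≡ 198 mod 199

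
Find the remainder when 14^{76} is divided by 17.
By Fermat: 14^{16} ≡ 1 mod 17. 76 = 4×16 + 12. So 14^{76} ≡ 14^{12} ≡ 4 mod 17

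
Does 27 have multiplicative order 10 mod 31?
Powers of 27 mod 31: 27^1≡27, 27^2≡16, 27^3≡29, 27^4≡8, 27^5≡30, 27^6≡4, 27^7≡15, 27^8≡2, 27^9≡23, 27^10≡1. First k with 27^k≡1 is k=10. Yes, ord_31(27) = 10.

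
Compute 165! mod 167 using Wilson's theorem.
(166)! = (165)! × (166) ≡ -1 mod 167. So (165)! ≡ -1 × (166)^(-1) ≡ (-1)×(-1) = 1 mod 167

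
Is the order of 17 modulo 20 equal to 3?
Powers of 17 mod 20: 17^1≡17, 17^2≡9, 17^3≡13, 17^4≡1. 17^3≡13≢1, so ord ≠ 3. No, the actual order is 4.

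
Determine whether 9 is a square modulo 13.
By Euler's criterion: 9^{6} ≡ 1 (mod 13). Since this equals 1, 9 is a QR.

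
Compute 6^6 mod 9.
By repeated squaring mod 9: 6^{1}≡6, 6^{2}≡0, 6^{4}≡0. Then 6^{6} = 6^{4+2} ≡ 0 × 0 ≡ 0 mod 9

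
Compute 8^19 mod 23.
By repeated squaring (mod 23): 8^{1}≡8, 8^{2}≡18, 8^{4}≡2, 8^{8}≡4, 8^{16}≡16. Then 8^{19} = 8^{16+2+1} ≡ 16 × 18 × 8 ≡ 4 (mod 23)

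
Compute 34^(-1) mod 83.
Since 83 is prime, by Fermat 34^(-1) ≡ 34^{81} ≡ 22 mod 83. Verify: 34 × 22 = 748 ≡ 1 mod 83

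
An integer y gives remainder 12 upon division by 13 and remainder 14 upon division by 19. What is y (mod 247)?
M = 13 × 19 = 247. M₁ = 19, y₁ ≡ 11 (mod 13). M₂ = 13, y₂ ≡ 3 (mod 19). y = 12×19×11 + 14×13×3 ≡ 90 (mod 247)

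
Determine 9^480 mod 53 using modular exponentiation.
Using Fermat: 9^{52} ≡ 1 (mod 53). 480 ≡ 12 (mod 52). So 9^{480} ≡ 9^{12} ≡ 47 (mod 53)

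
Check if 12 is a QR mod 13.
By Euler's criterion: 12^{6} ≡ 1 mod 13. Since this equals 1, 12 is a QR.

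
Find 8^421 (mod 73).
Using Fermat: 8^{72} ≡ 1 (mod 73). 421 ≡ 61 (mod 72). So 8^{421} ≡ 8^{61} ≡ 8 (mod 73)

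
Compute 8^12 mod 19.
By repeated squaring mod 19: 8^{1}≡8, 8^{2}≡7, 8^{4}≡11, 8^{8}≡7. Then 8^{12} = 8^{8+4} ≡ 7 × 11 ≡ 1 mod 19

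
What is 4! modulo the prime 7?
(6)! = (4)! × (5) × (6) ≡ -1 (mod 7). So (4)! ≡ -1 × [(6)(5)]^(-1) ≡ 3 (mod 7)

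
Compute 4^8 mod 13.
By repeated squaring (mod 13): 4^{1}≡4, 4^{2}≡3, 4^{4}≡9, 4^{8}≡3. So 4^{8} ≡ 3 (mod 13)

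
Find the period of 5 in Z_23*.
Powers of 5 mod 23: 5^1≡5, 5^2≡2, 5^3≡10, 5^4≡4, 5^5≡20, 5^6≡8, 5^7≡17, 5^8≡16, 5^9≡11, 5^10≡9, 5^11≡22, 5^12≡18, 5^13≡21, 5^14≡13, 5^15≡19, 5^16≡3, 5^17≡15, 5^18≡6, 5^19≡7, 5^20≡12, 5^21≡14, 5^22≡1. So the order of 5 is 22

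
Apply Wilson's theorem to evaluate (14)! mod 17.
(16)! = (14)! × (15) × (16) ≡ -1 mod 17. So (14)! ≡ -1 × [(16)(15)]^(-1) ≡ 8 mod 17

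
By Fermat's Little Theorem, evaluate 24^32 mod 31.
By Fermat: 24^{30} ≡ 1 mod 31. So 24^{32} = 24^{30} · 24^{2} ≡ 24^{2} ≡ 18 mod 31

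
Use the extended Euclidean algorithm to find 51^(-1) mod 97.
Extended GCD: 51(-19) + 97(10) = 1. So 51^(-1) ≡ -19 ≡ 78 (mod 97). Verify: 51 × 78 = 3978 ≡ 1 (mod 97)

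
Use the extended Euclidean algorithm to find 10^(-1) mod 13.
Extended GCD: 10(4) + 13(-3) = 1. So 10^(-1) ≡ 4 (mod 13). Verify: 10 × 4 = 40 ≡ 1 (mod 13)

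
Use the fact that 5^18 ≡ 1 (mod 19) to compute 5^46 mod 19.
By Fermat: 5^{18} ≡ 1 (mod 19). 46 = 2×18 + 10. So 5^{46} ≡ 5^{10} ≡ 5 (mod 19)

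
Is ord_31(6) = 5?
Powers of 6 mod 31: 6^1≡6, 6^2≡5, 6^3≡30, 6^4≡25, 6^5≡26, 6^6≡1. 6^5≡26≢1, so ord ≠ 5. No, the actual order is 6.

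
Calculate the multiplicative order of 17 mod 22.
Powers of 17 mod 22: 17^1≡17, 17^2≡3, 17^3≡7, 17^4≡9, 17^5≡21, 17^6≡5, 17^7≡19, 17^8≡15, 17^9≡13, 17^10≡1. Order = 10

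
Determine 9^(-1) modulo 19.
Since 19 is prime, by Fermat 9^(-1) ≡ 9^{17} ≡ 17 (mod 19). Verify: 9 × 17 = 153 ≡ 1 (mod 19)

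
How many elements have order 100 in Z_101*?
Number of primitive roots mod 101 = φ(p-1) = φ(100) = 40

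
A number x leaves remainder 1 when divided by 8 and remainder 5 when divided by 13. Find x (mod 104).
M = 8 × 13 = 104. M₁ = 13, y₁ ≡ 5 (mod 8). M₂ = 8, y₂ ≡ 5 (mod 13). x = 1×13×5 + 5×8×5 ≡ 57 (mod 104)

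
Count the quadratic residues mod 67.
Exactly half the non-zero residues mod a prime are QRs: (67-1)/2 = 33.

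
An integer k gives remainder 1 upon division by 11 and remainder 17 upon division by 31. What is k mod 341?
M = 11 × 31 = 341. M₁ = 31, y₁ ≡ 5 mod 11. M₂ = 11, y₂ ≡ 17 mod 31. k = 1×31×5 + 17×11×17 ≡ 265 mod 341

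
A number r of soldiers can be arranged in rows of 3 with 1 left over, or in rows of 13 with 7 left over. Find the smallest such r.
M = 3 × 13 = 39. M₁ = 13, y₁ ≡ 1 (mod 3). M₂ = 3, y₂ ≡ 9 (mod 13). r = 1×13×1 + 7×3×9 ≡ 7 (mod 39)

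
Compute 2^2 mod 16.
2^{2} = 4 ≡ 4 (mod 16)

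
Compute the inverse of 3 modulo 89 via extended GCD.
Extended GCD: 3(30) + 89(-1) = 1. So 3^(-1) ≡ 30 mod 89. Verify: 3 × 30 = 90 ≡ 1 mod 89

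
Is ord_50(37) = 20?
Powers of 37 mod 50: 37^1≡37, 37^2≡19, 37^3≡3, 37^4≡11, 37^5≡7, 37^6≡9, 37^7≡33, 37^8≡21, 37^9≡27, 37^10≡49, 37^11≡13, 37^12≡31, 37^13≡47, 37^14≡39, 37^15≡43, 37^16≡41, 37^17≡17, 37^18≡29, 37^19≡23, 37^20≡1. First k with 37^k≡1 is k=20. Yes, ord_50(37) = 20.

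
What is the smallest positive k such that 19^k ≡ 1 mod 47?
Powers of 19 mod 47: 19^1≡19, 19^2≡32, 19^3≡44, 19^4≡37, 19^5≡45, 19^6≡9, 19^7≡30, 19^8≡6, 19^9≡20, 19^10≡4, 19^11≡29, 19^12≡34, 19^13≡35, 19^14≡7, 19^15≡39, 19^16≡36, 19^17≡26, 19^18≡24, 19^19≡33, 19^20≡16, 19^21≡22, 19^22≡42, 19^23≡46, 19^24≡28, 19^25≡15, 19^26≡3, 19^27≡10, 19^28≡2, 19^29≡38, 19^30≡17, 19^31≡41, 19^32≡27, 19^33≡43, 19^34≡18, 19^35≡13, 19^36≡12, 19^37≡40, 19^38≡8, 19^39≡11, 19^40≡21, 19^41≡23, 19^42≡14, 19^43≡31, 19^44≡25, 19^45≡5, 19^46≡1. So the order of 19 is 46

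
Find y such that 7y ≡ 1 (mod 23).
Since 23 is prime, by Fermat 7^(-1) ≡ 7^{21} ≡ 10 (mod 23). Verify: 7 × 10 = 70 ≡ 1 (mod 23)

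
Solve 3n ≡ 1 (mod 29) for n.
Since 29 is prime, by Fermat 3^(-1) ≡ 3^{27} ≡ 10 (mod 29). Verify: 3 × 10 = 30 ≡ 1 (mod 29)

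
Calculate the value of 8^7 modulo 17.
By repeated squaring mod 17: 8^{1}≡8, 8^{2}≡13, 8^{4}≡16. Then 8^{7} = 8^{4+2+1} ≡ 16 × 13 × 8 ≡ 15 mod 17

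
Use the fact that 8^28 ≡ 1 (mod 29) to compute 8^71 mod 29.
By Fermat: 8^{28} ≡ 1 (mod 29). 71 = 2×28 + 15. So 8^{71} ≡ 8^{15} ≡ 21 (mod 29)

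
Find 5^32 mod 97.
By repeated squaring mod 97: 5^{1}≡5, 5^{2}≡25, 5^{4}≡43, 5^{8}≡6, 5^{16}≡36, 5^{32}≡35. So 5^{32} ≡ 35 mod 97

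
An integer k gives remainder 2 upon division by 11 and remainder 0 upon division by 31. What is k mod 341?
M = 11 × 31 = 341. M₁ = 31, y₁ ≡ 5 mod 11. M₂ = 11, y₂ ≡ 17 mod 31. k = 2×31×5 + 0×11×17 ≡ 310 mod 341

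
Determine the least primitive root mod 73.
g = 5. Powers: [5, 25, 52, 41, 59, 3, 15, 2, ...] generates all 72 non-zero residues.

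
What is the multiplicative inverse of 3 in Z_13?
Since 13 is prime, by Fermat 3^(-1) ≡ 3^{11} ≡ 9 (mod 13). Verify: 3 × 9 = 27 ≡ 1 (mod 13)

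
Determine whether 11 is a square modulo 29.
By Euler's criterion: 11^{14} ≡ 28 mod 29. Since this equals -1 (≡ 28), 11 is not a QR.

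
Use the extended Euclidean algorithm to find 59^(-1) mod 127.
Extended GCD: 59(28) + 127(-13) = 1. So 59^(-1) ≡ 28 mod 127. Verify: 59 × 28 = 1652 ≡ 1 mod 127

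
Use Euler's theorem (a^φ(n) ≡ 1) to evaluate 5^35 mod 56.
By Euler: 5^{24} ≡ 1 (mod 56) since gcd(5, 56) = 1. 35 = 1×24 + 11. So 5^{35} ≡ 5^{11} ≡ 45 (mod 56)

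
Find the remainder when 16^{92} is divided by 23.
By Fermat: 16^{22} ≡ 1 mod 23. 92 = 4×22 + 4. So 16^{92} ≡ 16^{4} ≡ 9 mod 23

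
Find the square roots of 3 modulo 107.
The square roots of 3 mod 107 are 89 and 18. Verify: 89² = 7921 ≡ 3 (mod 107)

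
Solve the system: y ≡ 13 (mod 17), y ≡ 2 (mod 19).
M = 17 × 19 = 323. M₁ = 19, y₁ ≡ 9 (mod 17). M₂ = 17, y₂ ≡ 9 (mod 19). y = 13×19×9 + 2×17×9 ≡ 268 (mod 323)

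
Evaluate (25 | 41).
(25/41) = 25^{20} mod 41 = 1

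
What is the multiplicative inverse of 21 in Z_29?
Since 29 is prime, by Fermat 21^(-1) ≡ 21^{27} ≡ 18 mod 29. Verify: 21 × 18 = 378 ≡ 1 mod 29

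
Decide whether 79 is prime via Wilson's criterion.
(78)! mod 79 = 78. Since 78 ≡ -1 (mod 79), 79 is prime.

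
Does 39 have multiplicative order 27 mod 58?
Powers of 39 mod 58: 39^1≡39, 39^2≡13, 39^3≡43, 39^4≡53, 39^5≡37, 39^6≡51, 39^7≡17, 39^8≡25, 39^9≡47, 39^10≡35, 39^11≡31, 39^12≡49, 39^13≡55, 39^14≡57, 39^15≡19, 39^16≡45, 39^17≡15, 39^18≡5, 39^19≡21, 39^20≡7, 39^21≡41, 39^22≡33, 39^23≡11, 39^24≡23, 39^25≡27, 39^26≡9, 39^27≡3, 39^28≡1. 39^27≡3≢1, so ord ≠ 27. No, the actual order is 28.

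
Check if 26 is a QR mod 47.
By Euler's criterion: 26^{23} ≡ 46 (mod 47). Since this equals -1 (≡ 46), 26 is not a QR.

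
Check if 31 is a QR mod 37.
By Euler's criterion: 31^{18} ≡ 36 (mod 37). Since this equals -1 (≡ 36), 31 is not a QR.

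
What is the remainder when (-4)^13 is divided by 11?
Using Fermat: (-4)^{10} ≡ 1 (mod 11). 13 ≡ 3 (mod 10). So (-4)^{13} ≡ (-4)^{3} ≡ 2 (mod 11)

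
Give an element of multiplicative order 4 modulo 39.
5 has order 4 mod 39 since 5^{4} ≡ 1 mod 39 and no smaller power works.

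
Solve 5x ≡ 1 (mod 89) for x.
Since 89 is prime, by Fermat 5^(-1) ≡ 5^{87} ≡ 18 (mod 89). Verify: 5 × 18 = 90 ≡ 1 (mod 89)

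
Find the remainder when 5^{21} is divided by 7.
By Fermat: 5^{6} ≡ 1 (mod 7). 21 = 3×6 + 3. So 5^{21} ≡ 5^{3} ≡ 6 (mod 7)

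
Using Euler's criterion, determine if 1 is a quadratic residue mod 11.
By Euler's criterion: 1^{5} ≡ 1 (mod 11). Since this equals 1, 1 is a QR.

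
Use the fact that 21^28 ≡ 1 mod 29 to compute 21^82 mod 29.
By Fermat: 21^{28} ≡ 1 mod 29. 82 = 2×28 + 26. So 21^{82} ≡ 21^{26} ≡ 5 mod 29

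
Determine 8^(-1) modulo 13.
Since 13 is prime, by Fermat 8^(-1) ≡ 8^{11} ≡ 5 (mod 13). Verify: 8 × 5 = 40 ≡ 1 (mod 13)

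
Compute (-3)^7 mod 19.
By repeated squaring mod 19: (-3)^{1}≡16, (-3)^{2}≡9, (-3)^{4}≡5. Then (-3)^{7} = (-3)^{4+2+1} ≡ 5 × 9 × 16 ≡ 17 mod 19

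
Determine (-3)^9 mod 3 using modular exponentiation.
By repeated squaring mod 3: (-3)^{1}≡0, (-3)^{2}≡0, (-3)^{4}≡0, (-3)^{8}≡0. Then (-3)^{9} = (-3)^{8+1} ≡ 0 × 0 ≡ 0 mod 3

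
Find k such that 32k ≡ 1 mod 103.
Since 103 is prime, by Fermat 32^(-1) ≡ 32^{101} ≡ 29 mod 103. Verify: 32 × 29 = 928 ≡ 1 mod 103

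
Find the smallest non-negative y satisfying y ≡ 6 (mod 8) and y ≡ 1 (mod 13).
M = 8 × 13 = 104. M₁ = 13, y₁ ≡ 5 (mod 8). M₂ = 8, y₂ ≡ 5 (mod 13). y = 6×13×5 + 1×8×5 ≡ 14 (mod 104)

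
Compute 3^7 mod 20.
By repeated squaring mod 20: 3^{1}≡3, 3^{2}≡9, 3^{4}≡1. Then 3^{7} = 3^{4+2+1} ≡ 1 × 9 × 3 ≡ 7 mod 20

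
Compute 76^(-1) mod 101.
Since 101 is prime, by Fermat 76^(-1) ≡ 76^{99} ≡ 4 mod 101. Verify: 76 × 4 = 304 ≡ 1 mod 101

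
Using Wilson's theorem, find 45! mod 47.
(46)! = (45)! × (46) ≡ -1 (mod 47). So (45)! ≡ -1 × (46)^(-1) ≡ (-1)×(-1) = 1 (mod 47)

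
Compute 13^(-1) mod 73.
Since 73 is prime, by Fermat 13^(-1) ≡ 13^{71} ≡ 45 mod 73. Verify: 13 × 45 = 585 ≡ 1 mod 73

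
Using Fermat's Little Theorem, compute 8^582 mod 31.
By Fermat: 8^{30} ≡ 1 mod 31. 582 ≡ 12 mod 30. So 8^{582} ≡ 8^{12} ≡ 2 mod 31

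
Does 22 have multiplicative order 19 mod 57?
Powers of 22 mod 57: 22^1≡22, 22^2≡28, 22^3≡46, 22^4≡43, 22^5≡34, 22^6≡7, 22^7≡40, 22^8≡25, 22^9≡37, 22^10≡16, 22^11≡10, 22^12≡49, 22^13≡52, 22^14≡4, 22^15≡31, 22^16≡55, 22^17≡13, 22^18≡1. Already 22^18≡1, so the order is 18 < 19. No, the actual order is 18.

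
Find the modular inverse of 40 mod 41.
Since 41 is prime, by Fermat 40^(-1) ≡ 40^{39} ≡ 40 mod 41. Verify: 40 × 40 = 1600 ≡ 1 mod 41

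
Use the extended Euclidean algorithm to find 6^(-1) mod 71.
Extended GCD: 6(12) + 71(-1) = 1. So 6^(-1) ≡ 12 mod 71. Verify: 6 × 12 = 72 ≡ 1 mod 71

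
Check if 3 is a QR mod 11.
By Euler's criterion: 3^{5} ≡ 1 (mod 11). Since this equals 1, 3 is a QR.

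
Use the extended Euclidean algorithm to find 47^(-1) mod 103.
Extended GCD: 47(-46) + 103(21) = 1. So 47^(-1) ≡ -46 ≡ 57 (mod 103). Verify: 47 × 57 = 2679 ≡ 1 (mod 103)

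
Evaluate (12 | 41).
(12/41) = 12^{20} mod 41 = -1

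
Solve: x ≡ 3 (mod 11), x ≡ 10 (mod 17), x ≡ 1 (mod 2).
M = 11 × 17 × 2 = 374. M₁ = 34, y₁ ≡ 1 (mod 11). M₂ = 22, y₂ ≡ 7 (mod 17). M₃ = 187, y₃ ≡ 1 (mod 2). x = 3×34×1 + 10×22×7 + 1×187×1 ≡ 333 (mod 374)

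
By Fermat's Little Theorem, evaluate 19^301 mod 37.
By Fermat: 19^{36} ≡ 1 (mod 37). 301 ≡ 13 (mod 36). So 19^{301} ≡ 19^{13} ≡ 5 (mod 37)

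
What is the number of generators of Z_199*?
There are φ(199-1) = φ(198) = 60 primitive roots modulo 199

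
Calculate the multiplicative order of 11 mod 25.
Powers of 11 mod 25: 11^1≡11, 11^2≡21, 11^3≡6, 11^4≡16, 11^5≡1. Order = 5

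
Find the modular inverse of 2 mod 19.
Since 19 is prime, by Fermat 2^(-1) ≡ 2^{17} ≡ 10 mod 19. Verify: 2 × 10 = 20 ≡ 1 mod 19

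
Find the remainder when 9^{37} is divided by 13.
By Fermat: 9^{12} ≡ 1 mod 13. 37 = 3×12 + 1. So 9^{37} ≡ 9^{1} ≡ 9 mod 13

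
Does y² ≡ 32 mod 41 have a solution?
By Euler's criterion: 32^{20} ≡ 1 mod 41. Since this equals 1, 32 is a QR.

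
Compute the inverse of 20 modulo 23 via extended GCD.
Extended GCD: 20(-8) + 23(7) = 1. So 20^(-1) ≡ -8 ≡ 15 mod 23. Verify: 20 × 15 = 300 ≡ 1 mod 23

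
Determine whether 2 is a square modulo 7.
By Euler's criterion: 2^{3} ≡ 1 mod 7. Since this equals 1, 2 is a QR.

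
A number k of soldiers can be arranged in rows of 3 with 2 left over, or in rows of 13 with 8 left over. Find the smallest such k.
M = 3 × 13 = 39. M₁ = 13, y₁ ≡ 1 (mod 3). M₂ = 3, y₂ ≡ 9 (mod 13). k = 2×13×1 + 8×3×9 ≡ 8 (mod 39)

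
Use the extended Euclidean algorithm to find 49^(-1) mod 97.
Extended GCD: 49(2) + 97(-1) = 1. So 49^(-1) ≡ 2 (mod 97). Verify: 49 × 2 = 98 ≡ 1 (mod 97)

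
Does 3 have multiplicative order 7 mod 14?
Powers of 3 mod 14: 3^1≡3, 3^2≡9, 3^3≡13, 3^4≡11, 3^5≡5, 3^6≡1. Already 3^6≡1, so the order is 6 < 7. No, the actual order is 6.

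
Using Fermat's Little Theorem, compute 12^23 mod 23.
By Fermat: 12^{22} ≡ 1 mod 23. So 12^{23} = 12^{22} · 12^{1} ≡ 12^{1} ≡ 12 mod 23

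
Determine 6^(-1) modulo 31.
Since 31 is prime, by Fermat 6^(-1) ≡ 6^{29} ≡ 26 mod 31. Verify: 6 × 26 = 156 ≡ 1 mod 31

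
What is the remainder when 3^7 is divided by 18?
By repeated squaring (mod 18): 3^{1}≡3, 3^{2}≡9, 3^{4}≡9. Then 3^{7} = 3^{4+2+1} ≡ 9 × 9 × 3 ≡ 9 (mod 18)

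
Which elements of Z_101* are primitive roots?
There are φ(100) = 40 primitive roots mod 101: {2, 3, 7, 8, 11, 12, 15, 18, 26, 27, 28, 29, 34, 35, 38, 40, 42, 46, 48, 50, 51, 53, 55, 59, 61, 63, 66, 67, 72, 73, 74, 75, 83, 86, 89, 90, 93, 94, 98, 99}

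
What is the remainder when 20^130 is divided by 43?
Using Fermat: 20^{42} ≡ 1 (mod 43). 130 ≡ 4 (mod 42). So 20^{130} ≡ 20^{4} ≡ 40 (mod 43)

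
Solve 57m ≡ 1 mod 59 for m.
Since 59 is prime, by Fermat 57^(-1) ≡ 57^{57} ≡ 29 mod 59. Verify: 57 × 29 = 1653 ≡ 1 mod 59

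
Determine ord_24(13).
Powers of 13 mod 24: 13^1≡13, 13^2≡1. ord_24(13) = 2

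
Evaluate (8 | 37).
(8/37) = 8^{18} mod 37 = -1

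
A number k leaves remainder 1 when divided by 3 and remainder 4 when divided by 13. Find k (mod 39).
M = 3 × 13 = 39. M₁ = 13, y₁ ≡ 1 (mod 3). M₂ = 3, y₂ ≡ 9 (mod 13). k = 1×13×1 + 4×3×9 ≡ 4 (mod 39)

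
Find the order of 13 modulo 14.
Powers of 13 mod 14: 13^1≡13, 13^2≡1. ord_14(13) = 2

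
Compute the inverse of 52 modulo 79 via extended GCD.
Extended GCD: 52(38) + 79(-25) = 1. So 52^(-1) ≡ 38 mod 79. Verify: 52 × 38 = 1976 ≡ 1 mod 79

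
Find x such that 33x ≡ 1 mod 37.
Since 37 is prime, by Fermat 33^(-1) ≡ 33^{35} ≡ 9 mod 37. Verify: 33 × 9 = 297 ≡ 1 mod 37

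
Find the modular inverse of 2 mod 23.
Since 23 is prime, by Fermat 2^(-1) ≡ 2^{21} ≡ 12 mod 23. Verify: 2 × 12 = 24 ≡ 1 mod 23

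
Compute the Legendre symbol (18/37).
(18/37) = 18^{18} mod 37 = -1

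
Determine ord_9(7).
Powers of 7 mod 9: 7^1≡7, 7^2≡4, 7^3≡1. ord_9(7) = 3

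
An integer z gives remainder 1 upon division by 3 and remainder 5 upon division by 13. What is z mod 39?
M = 3 × 13 = 39. M₁ = 13, y₁ ≡ 1 mod 3. M₂ = 3, y₂ ≡ 9 mod 13. z = 1×13×1 + 5×3×9 ≡ 31 mod 39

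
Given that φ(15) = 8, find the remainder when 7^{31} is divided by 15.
By Euler: 7^{8} ≡ 1 mod 15 since gcd(7, 15) = 1. 31 = 3×8 + 7. So 7^{31} ≡ 7^{7} ≡ 13 mod 15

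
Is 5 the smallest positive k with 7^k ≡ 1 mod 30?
Powers of 7 mod 30: 7^1≡7, 7^2≡19, 7^3≡13, 7^4≡1. Already 7^4≡1, so the order is 4 < 5. No, the actual order is 4.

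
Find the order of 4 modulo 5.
Powers of 4 mod 5: 4^1≡4, 4^2≡1. So the order of 4 is 2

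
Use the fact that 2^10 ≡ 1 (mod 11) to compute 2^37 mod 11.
By Fermat: 2^{10} ≡ 1 (mod 11). 37 = 3×10 + 7. So 2^{37} ≡ 2^{7} ≡ 7 (mod 11)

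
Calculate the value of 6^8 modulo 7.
Using Fermat: 6^{6} ≡ 1 (mod 7). 8 ≡ 2 (mod 6). So 6^{8} ≡ 6^{2} ≡ 1 (mod 7)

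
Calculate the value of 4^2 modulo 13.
4^{2} = 16 ≡ 3 (mod 13)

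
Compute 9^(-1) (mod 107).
Since 107 is prime, by Fermat 9^(-1) ≡ 9^{105} ≡ 12 (mod 107). Verify: 9 × 12 = 108 ≡ 1 (mod 107)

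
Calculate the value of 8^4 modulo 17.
8^{4} = 4096 ≡ 16 (mod 17)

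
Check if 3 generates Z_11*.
3^{5} ≡ 1 (mod 11) and 5 < 10, so ord_11(3) = 5 ≠ 10 and 3 is not a primitive root.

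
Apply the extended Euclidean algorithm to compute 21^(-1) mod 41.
Extended GCD: 21(2) + 41(-1) = 1. So 21^(-1) ≡ 2 (mod 41). Verify: 21 × 2 = 42 ≡ 1 (mod 41)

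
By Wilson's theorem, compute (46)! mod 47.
By Wilson's theorem, (46)! ≡ -1 ≡ 46 mod 47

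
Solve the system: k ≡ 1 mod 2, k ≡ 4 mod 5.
M = 2 × 5 = 10. M₁ = 5, y₁ ≡ 1 mod 2. M₂ = 2, y₂ ≡ 3 mod 5. k = 1×5×1 + 4×2×3 ≡ 9 mod 10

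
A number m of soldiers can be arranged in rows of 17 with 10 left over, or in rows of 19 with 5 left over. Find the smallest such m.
M = 17 × 19 = 323. M₁ = 19, y₁ ≡ 9 mod 17. M₂ = 17, y₂ ≡ 9 mod 19. m = 10×19×9 + 5×17×9 ≡ 214 mod 323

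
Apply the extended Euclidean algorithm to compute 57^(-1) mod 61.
Extended GCD: 57(15) + 61(-14) = 1. So 57^(-1) ≡ 15 (mod 61). Verify: 57 × 15 = 855 ≡ 1 (mod 61)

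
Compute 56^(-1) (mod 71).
Since 71 is prime, by Fermat 56^(-1) ≡ 56^{69} ≡ 52 (mod 71). Verify: 56 × 52 = 2912 ≡ 1 (mod 71)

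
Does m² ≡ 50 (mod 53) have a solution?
By Euler's criterion: 50^{26} ≡ 52 (mod 53). Since this equals -1 (≡ 52), 50 is not a QR.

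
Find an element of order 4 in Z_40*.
3 has order 4 mod 40 since 3^{4} ≡ 1 (mod 40) and no smaller power works.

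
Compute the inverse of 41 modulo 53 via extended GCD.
Extended GCD: 41(22) + 53(-17) = 1. So 41^(-1) ≡ 22 mod 53. Verify: 41 × 22 = 902 ≡ 1 mod 53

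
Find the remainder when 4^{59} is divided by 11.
By Fermat: 4^{10} ≡ 1 (mod 11). 59 = 5×10 + 9. So 4^{59} ≡ 4^{9} ≡ 3 (mod 11)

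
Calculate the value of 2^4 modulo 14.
2^{4} = 16 ≡ 2 (mod 14)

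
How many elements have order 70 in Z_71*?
Number of primitive roots mod 71 = φ(p-1) = φ(70) = 24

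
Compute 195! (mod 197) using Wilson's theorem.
(196)! = (195)! × (196) ≡ -1 (mod 197). So (195)! ≡ -1 × (196)^(-1) ≡ (-1)×(-1) = 1 (mod 197)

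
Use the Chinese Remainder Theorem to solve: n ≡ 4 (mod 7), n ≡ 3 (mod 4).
M = 7 × 4 = 28. M₁ = 4, y₁ ≡ 2 (mod 7). M₂ = 7, y₂ ≡ 3 (mod 4). n = 4×4×2 + 3×7×3 ≡ 11 (mod 28)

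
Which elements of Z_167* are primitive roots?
There are φ(166) = 82 primitive roots mod 167: {5, 10, 13, 15, 17, 20, 23, 26, 30, 34, 35, 37, 39, 40, 41, 43, 45, 46, 51, 52, 53, 55, 59, 60, 67, 68, 69, 70, 71, 73, 74, 78, 79, 80, 82, 83, 86, 90, 91, 92, 95, 101, 102, 103, 104, 105, 106, 109, 110, 111, 113, 117, 118, 119, 120, 123, 125, 129, 131, 134, 135, 136, 138, 139, 140, 142, 143, 145, 146, 148, 149, 151, 153, 155, 156, 158, 159, 160, 161, 163, 164, 165}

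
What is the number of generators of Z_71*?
Number of primitive roots mod 71 = φ(p-1) = φ(70) = 24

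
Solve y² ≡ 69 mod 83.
The square roots of 69 mod 83 are 61 and 22. Verify: 61² = 3721 ≡ 69 mod 83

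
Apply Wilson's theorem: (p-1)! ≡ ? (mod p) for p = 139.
By Wilson's theorem, (138)! ≡ -1 ≡ 138 (mod 139)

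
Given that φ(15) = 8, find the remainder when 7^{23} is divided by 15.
By Euler: 7^{8} ≡ 1 (mod 15) since gcd(7, 15) = 1. 23 = 2×8 + 7. So 7^{23} ≡ 7^{7} ≡ 13 (mod 15)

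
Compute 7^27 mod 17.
Using Fermat: 7^{16} ≡ 1 (mod 17). 27 ≡ 11 (mod 16). So 7^{27} ≡ 7^{11} ≡ 14 (mod 17)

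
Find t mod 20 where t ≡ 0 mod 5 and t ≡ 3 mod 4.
M = 5 × 4 = 20. M₁ = 4, y₁ ≡ 4 mod 5. M₂ = 5, y₂ ≡ 1 mod 4. t = 0×4×4 + 3×5×1 ≡ 15 mod 20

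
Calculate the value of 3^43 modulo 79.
By repeated squaring (mod 79): 3^{1}≡3, 3^{2}≡9, 3^{4}≡2, 3^{8}≡4, 3^{16}≡16, 3^{32}≡19. Then 3^{43} = 3^{32+8+2+1} ≡ 19 × 4 × 9 × 3 ≡ 77 (mod 79)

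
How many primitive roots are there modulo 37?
There are φ(37-1) = φ(36) = 12 primitive roots modulo 37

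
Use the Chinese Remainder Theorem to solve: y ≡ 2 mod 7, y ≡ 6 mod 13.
M = 7 × 13 = 91. M₁ = 13, y₁ ≡ 6 mod 7. M₂ = 7, y₂ ≡ 2 mod 13. y = 2×13×6 + 6×7×2 ≡ 58 mod 91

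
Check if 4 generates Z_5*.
4^{2} ≡ 1 mod 5 and 2 < 4, so ord_5(4) = 2 ≠ 4 and 4 is not a primitive root.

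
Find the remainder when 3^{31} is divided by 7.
By Fermat: 3^{6} ≡ 1 (mod 7). 31 = 5×6 + 1. So 3^{31} ≡ 3^{1} ≡ 3 (mod 7)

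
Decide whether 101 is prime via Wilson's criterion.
(100)! mod 101 = 100. Since 100 ≡ -1 (mod 101), 101 is prime.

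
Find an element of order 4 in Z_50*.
7 has order 4 mod 50 since 7^{4} ≡ 1 (mod 50) and no smaller power works.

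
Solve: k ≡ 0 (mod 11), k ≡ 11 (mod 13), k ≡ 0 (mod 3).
M = 11 × 13 × 3 = 429. M₁ = 39, y₁ ≡ 2 (mod 11). M₂ = 33, y₂ ≡ 2 (mod 13). M₃ = 143, y₃ ≡ 2 (mod 3). k = 0×39×2 + 11×33×2 + 0×143×2 ≡ 297 (mod 429)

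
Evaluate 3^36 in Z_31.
Using Fermat: 3^{30} ≡ 1 mod 31. 36 ≡ 6 mod 30. So 3^{36} ≡ 3^{6} ≡ 16 mod 31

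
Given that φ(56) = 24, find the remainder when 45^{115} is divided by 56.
By Euler: 45^{24} ≡ 1 (mod 56) since gcd(45, 56) = 1. 115 = 4×24 + 19. So 45^{115} ≡ 45^{19} ≡ 45 (mod 56)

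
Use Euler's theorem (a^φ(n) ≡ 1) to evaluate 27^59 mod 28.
By Euler: 27^{12} ≡ 1 (mod 28) since gcd(27, 28) = 1. 59 = 4×12 + 11. So 27^{59} ≡ 27^{11} ≡ 27 (mod 28)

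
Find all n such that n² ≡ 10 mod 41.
The square roots of 10 mod 41 are 16 and 25. Verify: 16² = 256 ≡ 10 mod 41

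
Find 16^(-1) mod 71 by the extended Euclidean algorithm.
Extended GCD: 16(-31) + 71(7) = 1. So 16^(-1) ≡ -31 ≡ 40 mod 71. Verify: 16 × 40 = 640 ≡ 1 mod 71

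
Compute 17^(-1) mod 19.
Since 19 is prime, by Fermat 17^(-1) ≡ 17^{17} ≡ 9 mod 19. Verify: 17 × 9 = 153 ≡ 1 mod 19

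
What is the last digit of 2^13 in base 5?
Using Fermat: 2^{4} ≡ 1 (mod 5). 13 ≡ 1 (mod 4). So 2^{13} ≡ 2^{1} ≡ 2 (mod 5)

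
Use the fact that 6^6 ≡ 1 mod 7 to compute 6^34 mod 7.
By Fermat: 6^{6} ≡ 1 mod 7. 34 = 5×6 + 4. So 6^{34} ≡ 6^{4} ≡ 1 mod 7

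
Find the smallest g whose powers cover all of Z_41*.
g = 6. Powers: [6, 36, 11, 25, 27, 39, 29, 10, 19, 32, ...] generates all 40 non-zero residues.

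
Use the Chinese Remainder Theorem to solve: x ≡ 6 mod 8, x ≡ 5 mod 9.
M = 8 × 9 = 72. M₁ = 9, y₁ ≡ 1 mod 8. M₂ = 8, y₂ ≡ 8 mod 9. x = 6×9×1 + 5×8×8 ≡ 14 mod 72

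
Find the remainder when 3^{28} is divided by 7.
By Fermat: 3^{6} ≡ 1 mod 7. 28 = 4×6 + 4. So 3^{28} ≡ 3^{4} ≡ 4 mod 7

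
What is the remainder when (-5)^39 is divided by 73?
By repeated squaring (mod 73): (-5)^{1}≡68, (-5)^{2}≡25, (-5)^{4}≡41, (-5)^{8}≡2, (-5)^{16}≡4, (-5)^{32}≡16. Then (-5)^{39} = (-5)^{32+4+2+1} ≡ 16 × 41 × 25 × 68 ≡ 52 (mod 73)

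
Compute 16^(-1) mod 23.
Since 23 is prime, by Fermat 16^(-1) ≡ 16^{21} ≡ 13 mod 23. Verify: 16 × 13 = 208 ≡ 1 mod 23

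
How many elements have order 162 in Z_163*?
Number of primitive roots mod 163 = φ(p-1) = φ(162) = 54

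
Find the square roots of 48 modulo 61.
The square roots of 48 mod 61 are 29 and 32. Verify: 29² = 841 ≡ 48 mod 61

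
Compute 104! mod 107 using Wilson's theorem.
(106)! = (104)! × (105) × (106) ≡ -1 mod 107. So (104)! ≡ -1 × [(106)(105)]^(-1) ≡ 53 mod 107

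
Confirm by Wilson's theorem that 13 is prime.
(12)! mod 13 = 12. Since this equals -1 (mod 13), Wilson confirms 13 is prime.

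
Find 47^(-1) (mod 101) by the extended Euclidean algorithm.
Extended GCD: 47(43) + 101(-20) = 1. So 47^(-1) ≡ 43 (mod 101). Verify: 47 × 43 = 2021 ≡ 1 (mod 101)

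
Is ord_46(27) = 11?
Powers of 27 mod 46: 27^1≡27, 27^2≡39, 27^3≡41, 27^4≡3, 27^5≡35, 27^6≡25, 27^7≡31, 27^8≡9, 27^9≡13, 27^10≡29, 27^11≡1. First k with 27^k≡1 is k=11. Yes, ord_46(27) = 11.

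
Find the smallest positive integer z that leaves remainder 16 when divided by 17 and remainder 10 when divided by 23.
M = 17 × 23 = 391. M₁ = 23, y₁ ≡ 3 (mod 17). M₂ = 17, y₂ ≡ 19 (mod 23). z = 16×23×3 + 10×17×19 ≡ 33 (mod 391)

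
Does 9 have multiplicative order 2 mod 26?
Powers of 9 mod 26: 9^1≡9, 9^2≡3, 9^3≡1. 9^2≡3≢1, so ord ≠ 2. No, the actual order is 3.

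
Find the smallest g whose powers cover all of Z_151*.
g = 6. For each prime q|150: 6^{75}≡150, 6^{50}≡32, 6^{30}≡59, none ≡ 1, so ord_151(6) = 150 and 6 is a primitive root.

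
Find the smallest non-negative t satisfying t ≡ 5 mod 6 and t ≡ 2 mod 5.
M = 6 × 5 = 30. M₁ = 5, y₁ ≡ 5 mod 6. M₂ = 6, y₂ ≡ 1 mod 5. t = 5×5×5 + 2×6×1 ≡ 17 mod 30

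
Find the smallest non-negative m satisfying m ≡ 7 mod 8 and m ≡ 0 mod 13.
M = 8 × 13 = 104. M₁ = 13, y₁ ≡ 5 mod 8. M₂ = 8, y₂ ≡ 5 mod 13. m = 7×13×5 + 0×8×5 ≡ 39 mod 104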